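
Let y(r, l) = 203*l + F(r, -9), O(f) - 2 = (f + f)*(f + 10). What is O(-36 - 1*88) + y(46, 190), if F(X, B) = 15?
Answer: 66859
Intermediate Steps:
O(f) = 2 + 2*f*(10 + f) (O(f) = 2 + (f + f)*(f + 10) = 2 + (2*f)*(10 + f) = 2 + 2*f*(10 + f))
y(r, l) = 15 + 203*l (y(r, l) = 203*l + 15 = 15 + 203*l)
O(-36 - 1*88) + y(46, 190) = (2 + 2*(-36 - 1*88)**2 + 20*(-36 - 1*88)) + (15 + 203*190) = (2 + 2*(-36 - 88)**2 + 20*(-36 - 88)) + (15 + 38570) = (2 + 2*(-124)**2 + 20*(-124)) + 38585 = (2 + 2*15376 - 2480) + 38585 = (2 + 30752 - 2480) + 38585 = 28274 + 38585 = 66859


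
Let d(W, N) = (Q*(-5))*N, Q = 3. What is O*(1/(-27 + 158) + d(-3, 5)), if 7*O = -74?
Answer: 726976/917 ≈ 792.78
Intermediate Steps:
O = -74/7 (O = (1/7)*(-74) = -74/7 ≈ -10.571)
d(W, N) = -15*N (d(W, N) = (3*(-5))*N = -15*N)
O*(1/(-27 + 158) + d(-3, 5)) = -74*(1/(-27 + 158) - 15*5)/7 = -74*(1/131 - 75)/7 = -74/7*(-9824/131) = 726976/917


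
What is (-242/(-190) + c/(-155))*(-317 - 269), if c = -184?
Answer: -4246742/2945 ≈ -1442.0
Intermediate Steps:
(-242/(-190) + c/(-155))*(-317 - 269) = (-242/(-190) - 184/(-155))*(-317 - 269) = (-242*(-1/190) - 184*(-1/155))*(-586) = (121/95 + 184/155)*(-586) = (7247/2945)*(-586) = -4246742/2945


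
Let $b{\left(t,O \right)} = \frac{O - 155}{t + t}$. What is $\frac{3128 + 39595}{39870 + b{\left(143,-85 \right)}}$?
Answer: $\frac{2036463}{1900430} \approx 1.0716$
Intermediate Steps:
$b{\left(t,O \right)} = \frac{-155 + O}{2 t}$
$\frac{3128 + 39595}{39870 + b{\left(143,-85 \right)}} = \frac{3128 + 39595}{39870 + \frac{-155 - 85}{2 \cdot 143}} = \frac{42723}{39870 + \frac{1}{2} \cdot \frac{1}{143} \left(-240\right)} = \frac{42723}{39870 - \frac{120}{143}} = \frac{42723}{\frac{5701290}{143}} = 42723 \cdot \frac{143}{5701290} = \frac{2036463}{1900430}$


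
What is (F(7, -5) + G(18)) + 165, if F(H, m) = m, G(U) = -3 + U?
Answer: 175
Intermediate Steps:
(F(7, -5) + G(18)) + 165 = (-5 + (-3 + 18)) + 165 = (-5 + 15) + 165 = 10 + 165 = 175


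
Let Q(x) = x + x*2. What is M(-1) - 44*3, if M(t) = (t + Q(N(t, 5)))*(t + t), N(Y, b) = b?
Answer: -160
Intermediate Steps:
Q(x) = 3*x (Q(x) = x + 2*x = 3*x)
M(t) = 2*t*(15 + t) (M(t) = (t + 3*5)*(t + t) = (t + 15)*(2*t) = (15 + t)*(2*t) = 2*t*(15 + t))
M(-1) - 44*3 = 2*(-1)*(15 - 1) - 44*3 = 2*(-1)*14 - 132 = -28 - 132 = -160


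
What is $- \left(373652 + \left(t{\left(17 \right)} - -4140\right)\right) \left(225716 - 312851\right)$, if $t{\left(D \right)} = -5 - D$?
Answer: $32916988950$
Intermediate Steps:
$- \left(373652 + \left(t{\left(17 \right)} - -4140\right)\right) \left(225716 - 312851\right) = - \left(373652 - -4118\right) \left(225716 - 312851\right) = - \left(373652 + \left(\left(-5 - 17\right) + 4140\right)\right) \left(-87135\right) = - \left(373652 + \left(-22 + 4140\right)\right) \left(-87135\right) = - \left(373652 + 4118\right) \left(-87135\right) = - 377770 \left(-87135\right) = \left(-1\right) \left(-32916988950\right) = 32916988950$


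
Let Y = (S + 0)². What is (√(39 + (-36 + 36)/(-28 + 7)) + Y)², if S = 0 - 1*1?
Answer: (1 + √39)² ≈ 52.490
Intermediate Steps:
S = -1 (S = 0 - 1 = -1)
Y = 1 (Y = (-1 + 0)² = (-1)² = 1)
(√(39 + (-36 + 36)/(-28 + 7)) + Y)² = (√(39 + (-36 + 36)/(-28 + 7)) + 1)² = (√(39 + 0/(-21)) + 1)² = (√(39 + 0*(-1/21)) + 1)² = (√(39 + 0) + 1)² = (√39 + 1)² = (1 + √39)²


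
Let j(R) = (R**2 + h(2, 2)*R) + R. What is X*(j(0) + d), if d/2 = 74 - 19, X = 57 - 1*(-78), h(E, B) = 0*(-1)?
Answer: 14850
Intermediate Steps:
h(E, B) = 0
X = 135 (X = 57 + 78 = 135)
d = 110 (d = 2*(74 - 19) = 2*55 = 110)
j(R) = R + R**2 (j(R) = (R**2 + 0*R) + R = (R**2 + 0) + R = R**2 + R = R + R**2)
X*(j(0) + d) = 135*(0*(1 + 0) + 110) = 135*(0*1 + 110) = 135*(0 + 110) = 135*110 = 14850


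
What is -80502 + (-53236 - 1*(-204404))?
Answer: 70666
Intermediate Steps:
-80502 + (-53236 - 1*(-204404)) = -80502 + (-53236 + 204404) = -80502 + 151168 = 70666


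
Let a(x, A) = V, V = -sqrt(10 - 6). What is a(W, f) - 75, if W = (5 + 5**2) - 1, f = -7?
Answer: -77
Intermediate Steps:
W = 29 (W = (5 + 25) - 1 = 30 - 1 = 29)
V = -2 (V = -sqrt(4) = -1*2 = -2)
a(x, A) = -2
a(W, f) - 75 = -2 - 75 = -77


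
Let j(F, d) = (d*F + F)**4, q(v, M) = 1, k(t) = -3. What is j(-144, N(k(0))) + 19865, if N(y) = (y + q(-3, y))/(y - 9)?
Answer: 796614041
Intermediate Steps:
N(y) = (1 + y)/(-9 + y) (N(y) = (y + 1)/(y - 9) = (1 + y)/(-9 + y))
j(F, d) = (F + F*d)**4 (j(F, d) = (F*d + F)**4 = (F + F*d)**4)
j(-144, N(k(0))) + 19865 = (-144)**4*(1 + (1 - 3)/(-9 - 3))**4 + 19865 = 429981696*(1 - 2/(-12))**4 + 19865 = 429981696*(1 - 1/12*(-2))**4 + 19865 = 429981696*(1 + 1/6)**4 + 19865 = 429981696*(7/6)**4 + 19865 = 429981696*(2401/1296) + 19865 = 796594176 + 19865 = 796614041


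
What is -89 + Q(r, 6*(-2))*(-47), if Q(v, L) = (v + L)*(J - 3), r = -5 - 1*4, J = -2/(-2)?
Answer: -2063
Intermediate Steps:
J = 1 (J = -2*(-1/2) = 1)
r = -9 (r = -5 - 4 = -9)
Q(v, L) = -2*L - 2*v (Q(v, L) = (v + L)*(1 - 3) = (L + v)*(-2) = -2*L - 2*v)
-89 + Q(r, 6*(-2))*(-47) = -89 + (-12*(-2) - 2*(-9))*(-47) = -89 + (-2*(-12) + 18)*(-47) = -89 + (24 + 18)*(-47) = -89 + 42*(-47) = -89 - 1974 = -2063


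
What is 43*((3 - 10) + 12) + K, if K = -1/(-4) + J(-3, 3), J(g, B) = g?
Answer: 849/4 ≈ 212.25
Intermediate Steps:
K = -11/4 (K = -1/(-4) - 3 = -1*(-1/4) - 3 = 1/4 - 3 = -11/4 ≈ -2.7500)
43*((3 - 10) + 12) + K = 43*((3 - 10) + 12) - 11/4 = 43*(-7 + 12) - 11/4 = 43*5 - 11/4 = 215 - 11/4 = 849/4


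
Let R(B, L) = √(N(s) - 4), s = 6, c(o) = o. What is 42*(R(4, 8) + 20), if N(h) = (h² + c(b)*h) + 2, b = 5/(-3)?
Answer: 840 + 84*√6 ≈ 1045.8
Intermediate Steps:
b = -5/3 (b = 5*(-⅓) = -5/3 ≈ -1.6667)
N(h) = 2 + h² - 5*h/3 (N(h) = (h² - 5*h/3) + 2 = 2 + h² - 5*h/3)
R(B, L) = 2*√6 (R(B, L) = √((2 + 6² - 5/3*6) - 4) = √((2 + 36 - 10) - 4) = √(28 - 4) = √24 = 2*√6)
42*(R(4, 8) + 20) = 42*(2*√6 + 20) = 42*(20 + 2*√6) = 840 + 84*√6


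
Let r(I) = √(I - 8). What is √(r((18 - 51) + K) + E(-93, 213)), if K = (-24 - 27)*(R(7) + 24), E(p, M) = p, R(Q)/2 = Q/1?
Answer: √(-93 + I*√1979) ≈ 2.2464 + 9.9018*I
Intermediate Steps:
R(Q) = 2*Q (R(Q) = 2*(Q/1) = 2*(Q*1) = 2*Q)
K = -1938 (K = (-24 - 27)*(2*7 + 24) = -51*(14 + 24) = -51*38 = -1938)
r(I) = √(-8 + I)
√(r((18 - 51) + K) + E(-93, 213)) = √(√(-8 + ((18 - 51) - 1938)) - 93) = √(√(-8 + (-33 - 1938)) - 93) = √(√(-8 - 1971) - 93) = √(√(-1979) - 93) = √(I*√1979 - 93) = √(-93 + I*√1979)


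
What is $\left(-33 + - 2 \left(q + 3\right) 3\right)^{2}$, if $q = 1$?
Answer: $3249$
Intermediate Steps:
$\left(-33 + - 2 \left(q + 3\right) 3\right)^{2} = \left(-33 + - 2 \left(1 + 3\right) 3\right)^{2} = \left(-33 + \left(-2\right) 4 \cdot 3\right)^{2} = \left(-33 - 24\right)^{2} = \left(-57\right)^{2} = 3249$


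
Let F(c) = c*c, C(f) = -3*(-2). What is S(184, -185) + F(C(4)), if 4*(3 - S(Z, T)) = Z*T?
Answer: 8549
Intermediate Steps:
C(f) = 6
F(c) = c²
S(Z, T) = 3 - T*Z/4 (S(Z, T) = 3 - Z*T/4 = 3 - T*Z/4)
S(184, -185) + F(C(4)) = (3 - ¼*(-185)*184) + 6² = (3 + 8510) + 36 = 8513 + 36 = 8549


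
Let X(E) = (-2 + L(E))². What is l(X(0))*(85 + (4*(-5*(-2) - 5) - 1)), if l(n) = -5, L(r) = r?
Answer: -520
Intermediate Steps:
X(E) = (-2 + E)²
l(X(0))*(85 + (4*(-5*(-2) - 5) - 1)) = -5*(85 + (4*(-5*(-2) - 5) - 1)) = -5*(85 + (4*(10 - 5) - 1)) = -5*(85 + (4*5 - 1)) = -5*(85 + (20 - 1)) = -5*(85 + 19) = -5*104 = -520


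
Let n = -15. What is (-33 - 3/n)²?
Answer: 26896/25 ≈ 1075.8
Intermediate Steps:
(-33 - 3/n)² = (-33 - 3/(-15))² = (-33 - 3*(-1/15))² = (-33 + ⅕)² = (-164/5)² = 26896/25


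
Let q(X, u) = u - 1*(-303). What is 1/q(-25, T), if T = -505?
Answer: -1/202 ≈ -0.0049505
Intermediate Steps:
q(X, u) = 303 + u (q(X, u) = u + 303 = 303 + u)
1/q(-25, T) = 1/(303 - 505) = 1/(-202) = -1/202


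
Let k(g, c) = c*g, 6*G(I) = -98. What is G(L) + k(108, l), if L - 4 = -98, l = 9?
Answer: 2867/3 ≈ 955.67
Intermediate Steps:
L = -94 (L = 4 - 98 = -94)
G(I) = -49/3 (G(I) = (1/6)*(-98) = -49/3)
G(L) + k(108, l) = -49/3 + 9*108 = -49/3 + 972 = 2867/3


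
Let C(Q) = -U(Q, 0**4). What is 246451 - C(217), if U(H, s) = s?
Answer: 246451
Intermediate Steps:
C(Q) = 0 (C(Q) = -1*0**4 = -1*0 = 0)
246451 - C(217) = 246451 - 1*0 = 246451 + 0 = 246451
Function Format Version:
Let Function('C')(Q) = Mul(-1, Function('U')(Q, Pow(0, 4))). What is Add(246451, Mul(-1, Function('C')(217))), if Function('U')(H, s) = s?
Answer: 246451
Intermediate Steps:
Function('C')(Q) = 0 (Function('C')(Q) = Mul(-1, Pow(0, 4)) = Mul(-1, 0) = 0)
Add(246451, Mul(-1, Function('C')(217))) = Add(246451, Mul(-1, 0)) = Add(246451, 0) = 246451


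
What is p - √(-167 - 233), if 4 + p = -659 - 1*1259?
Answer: -1922 - 20*I ≈ -1922.0 - 20.0*I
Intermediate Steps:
p = -1922 (p = -4 + (-659 - 1*1259) = -4 + (-659 - 1259) = -4 - 1918 = -1922)
p - √(-167 - 233) = -1922 - √(-167 - 233) = -1922 - √(-400) = -1922 - 20*I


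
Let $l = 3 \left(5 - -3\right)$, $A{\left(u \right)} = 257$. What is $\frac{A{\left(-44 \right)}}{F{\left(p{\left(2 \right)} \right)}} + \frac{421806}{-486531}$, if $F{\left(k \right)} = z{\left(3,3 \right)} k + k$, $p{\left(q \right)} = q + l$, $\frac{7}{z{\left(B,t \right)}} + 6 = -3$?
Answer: $\frac{367804097}{8433204} \approx 43.614$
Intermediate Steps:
$l = 24$ ($l = 3 \left(5 + 3\right) = 3 \cdot 8 = 24$)
$z{\left(B,t \right)} = - \frac{7}{9}$ ($z{\left(B,t \right)} = \frac{7}{-6 - 3} = \frac{7}{-9} = 7 \left(- \frac{1}{9}\right) = - \frac{7}{9}$)
$p{\left(q \right)} = 24 + q$ ($p{\left(q \right)} = q + 24 = 24 + q$)
$F{\left(k \right)} = \frac{2 k}{9}$ ($F{\left(k \right)} = - \frac{7 k}{9} + k = \frac{2 k}{9}$)
$\frac{A{\left(-44 \right)}}{F{\left(p{\left(2 \right)} \right)}} + \frac{421806}{-486531} = \frac{257}{\frac{2}{9} \left(24 + 2\right)} + \frac{421806}{-486531} = \frac{257}{\frac{2}{9} \cdot 26} + 421806 \left(- \frac{1}{486531}\right) = \frac{257}{\frac{52}{9}} - \frac{140602}{162177} = 257 \cdot \frac{9}{52} - \frac{140602}{162177} = \frac{2313}{52} - \frac{140602}{162177} = \frac{367804097}{8433204}$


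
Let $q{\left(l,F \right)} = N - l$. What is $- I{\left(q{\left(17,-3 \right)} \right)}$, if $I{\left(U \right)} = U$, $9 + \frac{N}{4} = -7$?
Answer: $81$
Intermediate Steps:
$N = -64$ ($N = -36 + 4 \left(-7\right) = -36 - 28 = -64$)
$q{\left(l,F \right)} = -64 - l$
$- I{\left(q{\left(17,-3 \right)} \right)} = - (-64 - 17) = \left(-1\right) \left(-81\right) = 81$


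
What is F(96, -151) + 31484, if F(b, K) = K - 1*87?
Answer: 31246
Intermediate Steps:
F(b, K) = -87 + K (F(b, K) = K - 87 = -87 + K)
F(96, -151) + 31484 = (-87 - 151) + 31484 = -238 + 31484 = 31246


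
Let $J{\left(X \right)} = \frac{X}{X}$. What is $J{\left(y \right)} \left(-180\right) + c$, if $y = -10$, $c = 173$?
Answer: $-7$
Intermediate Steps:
$J{\left(X \right)} = 1$
$J{\left(y \right)} \left(-180\right) + c = 1 \left(-180\right) + 173 = -180 + 173 = -7$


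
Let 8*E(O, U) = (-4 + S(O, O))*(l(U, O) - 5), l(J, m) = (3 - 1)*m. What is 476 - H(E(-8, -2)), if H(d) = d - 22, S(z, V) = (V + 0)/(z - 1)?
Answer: 2939/6 ≈ 489.83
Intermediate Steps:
l(J, m) = 2*m
S(z, V) = V/(-1 + z)
E(O, U) = (-5 + 2*O)*(-4 + O/(-1 + O))/8 (E(O, U) = ((-4 + O/(-1 + O))*(2*O - 5))/8 = ((-4 + O/(-1 + O))*(-5 + 2*O))/8 = ((-5 + 2*O)*(-4 + O/(-1 + O)))/8 = (-5 + 2*O)*(-4 + O/(-1 + O))/8)
H(d) = -22 + d
476 - H(E(-8, -2)) = 476 - (-22 + (-20 - 6*(-8)² + 23*(-8))/(8*(-1 - 8))) = 476 - (-22 + (⅛)*(-20 - 6*64 - 184)/(-9)) = 476 - (-22 + (⅛)*(-⅑)*(-20 - 384 - 184)) = 476 - (-22 + (⅛)*(-⅑)*(-588)) = 476 - (-22 + 49/6) = 476 - 1*(-83/6) = 476 + 83/6 = 2939/6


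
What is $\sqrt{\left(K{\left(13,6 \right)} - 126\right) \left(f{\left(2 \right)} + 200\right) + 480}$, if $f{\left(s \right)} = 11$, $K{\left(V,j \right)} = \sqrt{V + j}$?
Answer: $\sqrt{-26106 + 211 \sqrt{19}} \approx 158.7 i$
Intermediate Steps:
$\sqrt{\left(K{\left(13,6 \right)} - 126\right) \left(f{\left(2 \right)} + 200\right) + 480} = \sqrt{\left(\sqrt{13 + 6} - 126\right) \left(11 + 200\right) + 480} = \sqrt{\left(\sqrt{19} - 126\right) 211 + 480} = \sqrt{\left(-126 + \sqrt{19}\right) 211 + 480} = \sqrt{\left(-26586 + 211 \sqrt{19}\right) + 480} = \sqrt{-26106 + 211 \sqrt{19}}$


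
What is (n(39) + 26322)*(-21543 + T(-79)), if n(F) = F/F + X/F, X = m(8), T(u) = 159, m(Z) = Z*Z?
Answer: -7318039608/13 ≈ -5.6293e+8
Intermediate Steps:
m(Z) = Z²
X = 64 (X = 8² = 64)
n(F) = 1 + 64/F (n(F) = F/F + 64/F = 1 + 64/F)
(n(39) + 26322)*(-21543 + T(-79)) = ((64 + 39)/39 + 26322)*(-21543 + 159) = ((1/39)*103 + 26322)*(-21384) = (103/39 + 26322)*(-21384) = (1026661/39)*(-21384) = -7318039608/13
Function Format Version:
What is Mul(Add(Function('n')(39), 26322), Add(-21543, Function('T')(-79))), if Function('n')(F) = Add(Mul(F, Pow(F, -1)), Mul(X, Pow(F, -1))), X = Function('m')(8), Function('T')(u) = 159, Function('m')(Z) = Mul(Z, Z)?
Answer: Rational(-7318039608, 13) ≈ -5.6293e+8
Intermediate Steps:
Function('m')(Z) = Pow(Z, 2)
X = 64 (X = Pow(8, 2) = 64)
Function('n')(F) = Add(1, Mul(64, Pow(F, -1))) (Function('n')(F) = Add(Mul(F, Pow(F, -1)), Mul(64, Pow(F, -1))) = Add(1, Mul(64, Pow(F, -1))))
Mul(Add(Function('n')(39), 26322), Add(-21543, Function('T')(-79))) = Mul(Add(Mul(Pow(39, -1), Add(64, 39)), 26322), Add(-21543, 159)) = Mul(Add(Mul(Rational(1, 39), 103), 26322), -21384) = Mul(Add(Rational(103, 39), 26322), -21384) = Mul(Rational(1026661, 39), -21384) = Rational(-7318039608, 13)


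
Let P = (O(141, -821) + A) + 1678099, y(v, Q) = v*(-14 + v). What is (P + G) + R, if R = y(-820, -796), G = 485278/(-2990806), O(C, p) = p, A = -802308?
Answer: 2331108723911/1495403 ≈ 1.5589e+6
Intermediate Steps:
G = -242639/1495403 (G = 485278*(-1/2990806) = -242639/1495403 ≈ -0.16226)
R = 683880 (R = -820*(-14 - 820) = -820*(-834) = 683880)
P = 874970 (P = (-821 - 802308) + 1678099 = -803129 + 1678099 = 874970)
(P + G) + R = (874970 - 242639/1495403) + 683880 = 1308432520271/1495403 + 683880 = 2331108723911/1495403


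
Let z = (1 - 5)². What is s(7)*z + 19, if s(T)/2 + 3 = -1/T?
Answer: -571/7 ≈ -81.571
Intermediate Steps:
s(T) = -6 - 2/T (s(T) = -6 + 2*(-1/T) = -6 - 2/T)
z = 16 (z = (-4)² = 16)
s(7)*z + 19 = (-6 - 2/7)*16 + 19 = -44/7*16 + 19 = -704/7 + 19 = -571/7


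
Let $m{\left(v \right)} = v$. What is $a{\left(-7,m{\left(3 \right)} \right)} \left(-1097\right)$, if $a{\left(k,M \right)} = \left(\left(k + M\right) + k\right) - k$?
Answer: $4388$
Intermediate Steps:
$a{\left(k,M \right)} = M + k$ ($a{\left(k,M \right)} = \left(\left(M + k\right) + k\right) - k = \left(M + 2 k\right) - k = M + k$)
$a{\left(-7,m{\left(3 \right)} \right)} \left(-1097\right) = \left(3 - 7\right) \left(-1097\right) = \left(-4\right) \left(-1097\right) = 4388$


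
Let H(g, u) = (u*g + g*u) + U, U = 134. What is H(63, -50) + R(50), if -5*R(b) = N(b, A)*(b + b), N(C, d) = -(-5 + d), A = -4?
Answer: -6346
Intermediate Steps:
N(C, d) = 5 - d
R(b) = -18*b/5 (R(b) = -(5 - 1*(-4))*(b + b)/5 = -(5 + 4)*2*b/5 = -9*2*b/5 = -18*b/5)
H(g, u) = 134 + 2*g*u (H(g, u) = (u*g + g*u) + 134 = (g*u + g*u) + 134 = 2*g*u + 134 = 134 + 2*g*u)
H(63, -50) + R(50) = (134 + 2*63*(-50)) - 18/5*50 = (134 - 6300) - 180 = -6166 - 180 = -6346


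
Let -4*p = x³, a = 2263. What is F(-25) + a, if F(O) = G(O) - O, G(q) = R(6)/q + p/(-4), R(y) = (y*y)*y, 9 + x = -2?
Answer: 878469/400 ≈ 2196.2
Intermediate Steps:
x = -11 (x = -9 - 2 = -11)
R(y) = y³ (R(y) = y²*y = y³)
p = 1331/4 (p = -¼*(-11)³ = -¼*(-1331) = 1331/4 ≈ 332.75)
G(q) = -1331/16 + 216/q (G(q) = 6³/q + (1331/4)/(-4) = 216/q + (1331/4)*(-¼) = 216/q - 1331/16 = -1331/16 + 216/q)
F(O) = -1331/16 - O + 216/O (F(O) = (-1331/16 + 216/O) - O = -1331/16 - O + 216/O)
F(-25) + a = (-1331/16 - 1*(-25) + 216/(-25)) + 2263 = (-1331/16 + 25 + 216*(-1/25)) + 2263 = (-1331/16 + 25 - 216/25) + 2263 = -26731/400 + 2263 = 878469/400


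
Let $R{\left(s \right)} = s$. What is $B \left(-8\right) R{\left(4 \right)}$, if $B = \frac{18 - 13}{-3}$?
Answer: $\frac{160}{3} \approx 53.333$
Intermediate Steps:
$B = - \frac{5}{3}$ ($B = 5 \left(- \frac{1}{3}\right) = - \frac{5}{3} \approx -1.6667$)
$B \left(-8\right) R{\left(4 \right)} = \left(- \frac{5}{3}\right) \left(-8\right) 4 = \frac{40}{3} \cdot 4 = \frac{160}{3}$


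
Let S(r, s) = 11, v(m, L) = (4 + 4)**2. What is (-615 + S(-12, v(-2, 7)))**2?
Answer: 364816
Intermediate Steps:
v(m, L) = 64 (v(m, L) = 8**2 = 64)
(-615 + S(-12, v(-2, 7)))**2 = (-615 + 11)**2 = (-604)**2 = 364816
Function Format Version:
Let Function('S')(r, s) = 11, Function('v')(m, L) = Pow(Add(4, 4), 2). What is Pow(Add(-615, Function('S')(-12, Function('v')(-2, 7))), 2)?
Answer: 364816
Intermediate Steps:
Function('v')(m, L) = 64 (Function('v')(m, L) = Pow(8, 2) = 64)
Pow(Add(-615, Function('S')(-12, Function('v')(-2, 7))), 2) = Pow(Add(-615, 11), 2) = Pow(-604, 2) = 364816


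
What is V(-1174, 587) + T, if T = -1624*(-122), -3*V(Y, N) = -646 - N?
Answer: 198539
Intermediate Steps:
V(Y, N) = 646/3 + N/3 (V(Y, N) = -(-646 - N)/3 = 646/3 + N/3)
T = 198128
V(-1174, 587) + T = (646/3 + (1/3)*587) + 198128 = (646/3 + 587/3) + 198128 = 411 + 198128 = 198539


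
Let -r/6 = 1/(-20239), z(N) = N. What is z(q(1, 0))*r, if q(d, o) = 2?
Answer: 12/20239 ≈ 0.00059291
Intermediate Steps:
r = 6/20239 (r = -6/(-20239) = -6*(-1/20239) = 6/20239 ≈ 0.00029646)
z(q(1, 0))*r = 2*(6/20239) = 12/20239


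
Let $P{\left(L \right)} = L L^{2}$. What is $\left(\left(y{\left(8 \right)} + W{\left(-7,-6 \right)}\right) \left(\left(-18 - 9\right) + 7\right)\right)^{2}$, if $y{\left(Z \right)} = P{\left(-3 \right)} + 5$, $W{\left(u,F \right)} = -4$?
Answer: $270400$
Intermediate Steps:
$P{\left(L \right)} = L^{3}$
$y{\left(Z \right)} = -22$ ($y{\left(Z \right)} = \left(-3\right)^{3} + 5 = -27 + 5 = -22$)
$\left(\left(y{\left(8 \right)} + W{\left(-7,-6 \right)}\right) \left(\left(-18 - 9\right) + 7\right)\right)^{2} = \left(\left(-22 - 4\right) \left(\left(-18 - 9\right) + 7\right)\right)^{2} = \left(- 26 \left(\left(-18 - 9\right) + 7\right)\right)^{2} = \left(- 26 \left(-27 + 7\right)\right)^{2} = \left(\left(-26\right) \left(-20\right)\right)^{2} = 520^{2} = 270400$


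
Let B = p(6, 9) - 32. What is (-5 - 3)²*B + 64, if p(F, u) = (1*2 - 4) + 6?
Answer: -1728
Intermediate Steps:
p(F, u) = 4 (p(F, u) = (2 - 4) + 6 = -2 + 6 = 4)
B = -28 (B = 4 - 32 = -28)
(-5 - 3)²*B + 64 = (-5 - 3)²*(-28) + 64 = (-8)²*(-28) + 64 = 64*(-28) + 64 = -1792 + 64 = -1728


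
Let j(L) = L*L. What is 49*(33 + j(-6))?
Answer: 3381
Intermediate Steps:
j(L) = L²
49*(33 + j(-6)) = 49*(33 + (-6)²) = 49*(33 + 36) = 49*69 = 3381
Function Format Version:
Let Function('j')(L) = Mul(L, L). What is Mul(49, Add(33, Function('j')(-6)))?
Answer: 3381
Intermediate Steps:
Function('j')(L) = Pow(L, 2)
Mul(49, Add(33, Function('j')(-6))) = Mul(49, Add(33, Pow(-6, 2))) = Mul(49, Add(33, 36)) = Mul(49, 69) = 3381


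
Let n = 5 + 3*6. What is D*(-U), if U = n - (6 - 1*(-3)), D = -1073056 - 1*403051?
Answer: 20665498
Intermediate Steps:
D = -1476107 (D = -1073056 - 403051 = -1476107)
n = 23 (n = 5 + 18 = 23)
U = 14 (U = 23 - (6 - 1*(-3)) = 23 - (6 + 3) = 23 - 1*9 = 23 - 9 = 14)
D*(-U) = -(-1476107)*14 = -1476107*(-14) = 20665498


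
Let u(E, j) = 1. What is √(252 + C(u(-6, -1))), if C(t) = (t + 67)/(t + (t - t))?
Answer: 8*√5 ≈ 17.889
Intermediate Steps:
C(t) = (67 + t)/t (C(t) = (67 + t)/(t + 0) = (67 + t)/t)
√(252 + C(u(-6, -1))) = √(252 + (67 + 1)/1) = √(252 + 1*68) = √(252 + 68) = √320 = 8*√5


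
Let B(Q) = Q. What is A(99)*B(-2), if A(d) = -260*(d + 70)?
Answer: 87880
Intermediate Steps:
A(d) = -18200 - 260*d (A(d) = -260*(70 + d) = -18200 - 260*d)
A(99)*B(-2) = (-18200 - 260*99)*(-2) = (-18200 - 25740)*(-2) = -43940*(-2) = 87880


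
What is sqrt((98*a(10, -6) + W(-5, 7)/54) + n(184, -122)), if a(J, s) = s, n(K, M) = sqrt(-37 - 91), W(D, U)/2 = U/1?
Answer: sqrt(-47607 + 648*I*sqrt(2))/9 ≈ 0.23333 + 24.244*I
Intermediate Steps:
W(D, U) = 2*U (W(D, U) = 2*(U/1) = 2*(U*1) = 2*U)
n(K, M) = 8*I*sqrt(2) (n(K, M) = sqrt(-128) = 8*I*sqrt(2))
sqrt((98*a(10, -6) + W(-5, 7)/54) + n(184, -122)) = sqrt((98*(-6) + (2*7)/54) + 8*I*sqrt(2)) = sqrt((-588 + 14*(1/54)) + 8*I*sqrt(2)) = sqrt((-588 + 7/27) + 8*I*sqrt(2)) = sqrt(-15869/27 + 8*I*sqrt(2))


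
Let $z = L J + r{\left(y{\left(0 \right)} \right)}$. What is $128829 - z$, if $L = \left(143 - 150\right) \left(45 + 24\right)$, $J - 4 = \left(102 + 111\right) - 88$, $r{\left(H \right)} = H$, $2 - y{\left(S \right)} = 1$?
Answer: $191135$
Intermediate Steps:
$y{\left(S \right)} = 1$ ($y{\left(S \right)} = 2 - 1 = 1$)
$J = 129$ ($J = 4 + \left(\left(102 + 111\right) - 88\right) = 4 + \left(213 - 88\right) = 4 + 125 = 129$)
$L = -483$ ($L = \left(-7\right) 69 = -483$)
$z = -62306$ ($z = \left(-483\right) 129 + 1 = -62307 + 1 = -62306$)
$128829 - z = 128829 - -62306 = 128829 + 62306 = 191135$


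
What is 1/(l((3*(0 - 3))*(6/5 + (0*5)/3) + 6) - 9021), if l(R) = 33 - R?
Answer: -5/44916 ≈ -0.00011132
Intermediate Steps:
1/(l((3*(0 - 3))*(6/5 + (0*5)/3) + 6) - 9021) = 1/((33 - ((3*(0 - 3))*(6/5 + (0*5)/3) + 6)) - 9021) = 1/((33 - ((3*(-3))*(6*(⅕) + 0*(⅓)) + 6)) - 9021) = 1/((33 - (-9*(6/5 + 0) + 6)) - 9021) = 1/((33 - (-9*6/5 + 6)) - 9021) = 1/((33 - (-54/5 + 6)) - 9021) = 1/((33 - 1*(-24/5)) - 9021) = 1/((33 + 24/5) - 9021) = 1/(189/5 - 9021) = 1/(-44916/5) = -5/44916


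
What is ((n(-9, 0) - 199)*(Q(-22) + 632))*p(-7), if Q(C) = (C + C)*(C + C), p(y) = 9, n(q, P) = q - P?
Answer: -4807296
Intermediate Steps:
Q(C) = 4*C² (Q(C) = (2*C)*(2*C) = 4*C²)
((n(-9, 0) - 199)*(Q(-22) + 632))*p(-7) = (((-9 - 1*0) - 199)*(4*(-22)² + 632))*9 = (((-9 + 0) - 199)*(4*484 + 632))*9 = ((-9 - 199)*(1936 + 632))*9 = -208*2568*9 = -534144*9 = -4807296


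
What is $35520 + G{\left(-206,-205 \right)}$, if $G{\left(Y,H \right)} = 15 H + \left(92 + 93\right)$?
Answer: $32630$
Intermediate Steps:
$G{\left(Y,H \right)} = 185 + 15 H$ ($G{\left(Y,H \right)} = 15 H + 185 = 185 + 15 H$)
$35520 + G{\left(-206,-205 \right)} = 35520 + \left(185 + 15 \left(-205\right)\right) = 35520 + \left(185 - 3075\right) = 35520 - 2890 = 32630$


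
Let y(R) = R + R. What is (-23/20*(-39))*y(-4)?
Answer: -1794/5 ≈ -358.80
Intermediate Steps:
y(R) = 2*R
(-23/20*(-39))*y(-4) = (-23/20*(-39))*(2*(-4)) = (-23*1/20*(-39))*(-8) = -23/20*(-39)*(-8) = (897/20)*(-8) = -1794/5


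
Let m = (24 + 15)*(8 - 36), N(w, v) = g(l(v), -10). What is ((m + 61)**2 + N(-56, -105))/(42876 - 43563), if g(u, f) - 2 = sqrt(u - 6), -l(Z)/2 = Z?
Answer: -354321/229 - 2*sqrt(51)/687 ≈ -1547.3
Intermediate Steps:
l(Z) = -2*Z
g(u, f) = 2 + sqrt(-6 + u) (g(u, f) = 2 + sqrt(u - 6) = 2 + sqrt(-6 + u))
N(w, v) = 2 + sqrt(-6 - 2*v)
m = -1092 (m = 39*(-28) = -1092)
((m + 61)**2 + N(-56, -105))/(42876 - 43563) = ((-1092 + 61)**2 + (2 + sqrt(-6 - 2*(-105))))/(42876 - 43563) = ((-1031)**2 + (2 + sqrt(-6 + 210)))/(-687) = (1062961 + (2 + sqrt(204)))*(-1/687) = (1062961 + (2 + 2*sqrt(51)))*(-1/687) = (1062963 + 2*sqrt(51))*(-1/687) = -354321/229 - 2*sqrt(51)/687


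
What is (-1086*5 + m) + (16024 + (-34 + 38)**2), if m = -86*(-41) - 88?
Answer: 14048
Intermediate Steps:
m = 3438 (m = 3526 - 88 = 3438)
(-1086*5 + m) + (16024 + (-34 + 38)**2) = (-1086*5 + 3438) + (16024 + (-34 + 38)**2) = (-5430 + 3438) + (16024 + 4**2) = -1992 + (16024 + 16) = -1992 + 16040 = 14048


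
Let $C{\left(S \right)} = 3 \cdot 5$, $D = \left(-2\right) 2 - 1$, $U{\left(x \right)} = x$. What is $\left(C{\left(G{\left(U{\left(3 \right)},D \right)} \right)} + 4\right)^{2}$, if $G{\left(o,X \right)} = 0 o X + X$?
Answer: $361$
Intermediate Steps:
$D = -5$ ($D = -4 - 1 = -5$)
$G{\left(o,X \right)} = X$ ($G{\left(o,X \right)} = 0 X + X = 0 + X = X$)
$C{\left(S \right)} = 15$
$\left(C{\left(G{\left(U{\left(3 \right)},D \right)} \right)} + 4\right)^{2} = \left(15 + 4\right)^{2} = 19^{2} = 361$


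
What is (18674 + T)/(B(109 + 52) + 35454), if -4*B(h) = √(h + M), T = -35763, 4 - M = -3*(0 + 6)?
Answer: -3231324832/6703925891 - 68356*√183/20111777673 ≈ -0.48205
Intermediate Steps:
M = 22 (M = 4 - (-3)*(0 + 6) = 4 - (-3)*6 = 4 - 1*(-18) = 4 + 18 = 22)
B(h) = -√(22 + h)/4 (B(h) = -√(h + 22)/4 = -√(22 + h)/4)
(18674 + T)/(B(109 + 52) + 35454) = (18674 - 35763)/(-√(22 + (109 + 52))/4 + 35454) = -17089/(-√(22 + 161)/4 + 35454) = -17089/(-√183/4 + 35454) = -17089/(35454 - √183/4)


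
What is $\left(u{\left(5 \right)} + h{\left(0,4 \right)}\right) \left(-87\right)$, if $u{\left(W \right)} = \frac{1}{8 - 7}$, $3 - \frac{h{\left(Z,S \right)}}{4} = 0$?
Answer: $-1131$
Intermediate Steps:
$h{\left(Z,S \right)} = 12$ ($h{\left(Z,S \right)} = 12 - 0 = 12 + 0 = 12$)
$u{\left(W \right)} = 1$ ($u{\left(W \right)} = 1^{-1} = 1$)
$\left(u{\left(5 \right)} + h{\left(0,4 \right)}\right) \left(-87\right) = \left(1 + 12\right) \left(-87\right) = 13 \left(-87\right) = -1131$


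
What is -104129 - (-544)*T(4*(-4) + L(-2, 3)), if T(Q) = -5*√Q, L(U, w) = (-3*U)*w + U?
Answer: -104129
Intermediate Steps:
L(U, w) = U - 3*U*w (L(U, w) = -3*U*w + U = U - 3*U*w)
-104129 - (-544)*T(4*(-4) + L(-2, 3)) = -104129 - (-544)*(-5*√(4*(-4) - 2*(1 - 3*3))) = -104129 - (-544)*(-5*√(-16 - 2*(1 - 9))) = -104129 - (-544)*(-5*√(-16 - 2*(-8))) = -104129 - (-544)*(-5*√(-16 + 16)) = -104129 - (-544)*(-5*√0) = -104129 - (-544)*(-5*0) = -104129 - (-544)*0 = -104129 - 1*0 = -104129 + 0 = -104129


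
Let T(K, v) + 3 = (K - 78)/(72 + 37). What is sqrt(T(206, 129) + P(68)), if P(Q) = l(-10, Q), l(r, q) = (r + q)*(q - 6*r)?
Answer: sqrt(88182853)/109 ≈ 86.152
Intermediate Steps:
l(r, q) = (q + r)*(q - 6*r)
T(K, v) = -405/109 + K/109 (T(K, v) = -3 + (K - 78)/(72 + 37) = -3 + (-78 + K)/109 = -3 + (-78 + K)*(1/109) = -3 + (-78/109 + K/109) = -405/109 + K/109)
P(Q) = -600 + Q**2 + 50*Q (P(Q) = Q**2 - 6*(-10)**2 - 5*Q*(-10) = Q**2 - 6*100 + 50*Q = Q**2 - 600 + 50*Q = -600 + Q**2 + 50*Q)
sqrt(T(206, 129) + P(68)) = sqrt((-405/109 + (1/109)*206) + (-600 + 68**2 + 50*68)) = sqrt((-405/109 + 206/109) + (-600 + 4624 + 3400)) = sqrt(-199/109 + 7424) = sqrt(809017/109) = sqrt(88182853)/109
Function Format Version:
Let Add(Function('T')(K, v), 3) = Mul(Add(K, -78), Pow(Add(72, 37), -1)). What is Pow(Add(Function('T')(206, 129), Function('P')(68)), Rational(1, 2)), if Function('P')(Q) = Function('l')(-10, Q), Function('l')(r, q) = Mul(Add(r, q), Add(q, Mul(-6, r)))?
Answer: Mul(Rational(1, 109), Pow(88182853, Rational(1, 2))) ≈ 86.152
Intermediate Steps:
Function('l')(r, q) = Mul(Add(q, r), Add(q, Mul(-6, r)))
Function('T')(K, v) = Add(Rational(-405, 109), Mul(Rational(1, 109), K)) (Function('T')(K, v) = Add(-3, Mul(Add(K, -78), Pow(Add(72, 37), -1))) = Add(-3, Mul(Add(-78, K), Pow(109, -1))) = Add(-3, Mul(Add(-78, K), Rational(1, 109))) = Add(-3, Add(Rational(-78, 109), Mul(Rational(1, 109), K))) = Add(Rational(-405, 109), Mul(Rational(1, 109), K)))
Function('P')(Q) = Add(-600, Pow(Q, 2), Mul(50, Q)) (Function('P')(Q) = Add(Pow(Q, 2), Mul(-6, Pow(-10, 2)), Mul(-5, Q, -10)) = Add(Pow(Q, 2), Mul(-6, 100), Mul(50, Q)) = Add(Pow(Q, 2), -600, Mul(50, Q)) = Add(-600, Pow(Q, 2), Mul(50, Q)))
Pow(Add(Function('T')(206, 129), Function('P')(68)), Rational(1, 2)) = Pow(Add(Add(Rational(-405, 109), Mul(Rational(1, 109), 206)), Add(-600, Pow(68, 2), Mul(50, 68))), Rational(1, 2)) = Pow(Add(Add(Rational(-405, 109), Rational(206, 109)), Add(-600, 4624, 3400)), Rational(1, 2)) = Pow(Add(Rational(-199, 109), 7424), Rational(1, 2)) = Pow(Rational(809017, 109), Rational(1, 2)) = Mul(Rational(1, 109), Pow(88182853, Rational(1, 2)))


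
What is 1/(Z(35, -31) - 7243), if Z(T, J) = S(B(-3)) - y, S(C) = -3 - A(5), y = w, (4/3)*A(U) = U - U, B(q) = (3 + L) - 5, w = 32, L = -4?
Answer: -1/7278 ≈ -0.00013740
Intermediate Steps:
B(q) = -6 (B(q) = (3 - 4) - 5 = -1 - 5 = -6)
A(U) = 0 (A(U) = 3*(U - U)/4 = (¾)*0 = 0)
y = 32
S(C) = -3 (S(C) = -3 - 1*0 = -3 + 0 = -3)
Z(T, J) = -35 (Z(T, J) = -3 - 1*32 = -3 - 32 = -35)
1/(Z(35, -31) - 7243) = 1/(-35 - 7243) = 1/(-7278) = -1/7278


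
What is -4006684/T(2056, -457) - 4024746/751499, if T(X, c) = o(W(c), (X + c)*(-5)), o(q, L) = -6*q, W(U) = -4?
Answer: -752778903305/4508994 ≈ -1.6695e+5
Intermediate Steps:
T(X, c) = 24 (T(X, c) = -6*(-4) = 24)
-4006684/T(2056, -457) - 4024746/751499 = -4006684/24 - 4024746/751499 = -4006684*1/24 - 4024746*1/751499 = -1001671/6 - 4024746/751499 = -752778903305/4508994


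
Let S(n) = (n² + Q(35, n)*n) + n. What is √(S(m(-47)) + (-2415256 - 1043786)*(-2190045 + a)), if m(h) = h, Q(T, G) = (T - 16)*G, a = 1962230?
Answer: √788021697363 ≈ 8.8771e+5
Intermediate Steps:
Q(T, G) = G*(-16 + T) (Q(T, G) = (-16 + T)*G = G*(-16 + T))
S(n) = n + 20*n² (S(n) = (n² + (n*(-16 + 35))*n) + n = (n² + (n*19)*n) + n = (n² + (19*n)*n) + n = (n² + 19*n²) + n = 20*n² + n = n + 20*n²)
√(S(m(-47)) + (-2415256 - 1043786)*(-2190045 + a)) = √(-47*(1 + 20*(-47)) + (-2415256 - 1043786)*(-2190045 + 1962230)) = √(-47*(1 - 940) - 3459042*(-227815)) = √(-47*(-939) + 788021653230) = √(44133 + 788021653230) = √788021697363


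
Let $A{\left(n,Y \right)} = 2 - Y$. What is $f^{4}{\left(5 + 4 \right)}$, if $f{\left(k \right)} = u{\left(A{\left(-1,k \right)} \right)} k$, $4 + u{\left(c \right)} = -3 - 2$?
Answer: $43046721$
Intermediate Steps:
$u{\left(c \right)} = -9$ ($u{\left(c \right)} = -4 - 5 = -9$)
$f{\left(k \right)} = - 9 k$
$f^{4}{\left(5 + 4 \right)} = \left(- 9 \left(5 + 4\right)\right)^{4} = \left(\left(-9\right) 9\right)^{4} = \left(-81\right)^{4} = 43046721$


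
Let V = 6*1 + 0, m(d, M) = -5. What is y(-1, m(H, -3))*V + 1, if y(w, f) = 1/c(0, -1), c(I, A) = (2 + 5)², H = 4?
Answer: 55/49 ≈ 1.1224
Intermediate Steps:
V = 6 (V = 6 + 0 = 6)
c(I, A) = 49 (c(I, A) = 7² = 49)
y(w, f) = 1/49
y(-1, m(H, -3))*V + 1 = (1/49)*6 + 1 = 6/49 + 1 = 55/49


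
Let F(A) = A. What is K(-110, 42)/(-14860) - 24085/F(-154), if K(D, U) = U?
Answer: 44737079/286055 ≈ 156.39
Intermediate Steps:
K(-110, 42)/(-14860) - 24085/F(-154) = 42/(-14860) - 24085/(-154) = 42*(-1/14860) - 24085*(-1/154) = -21/7430 + 24085/154 = 44737079/286055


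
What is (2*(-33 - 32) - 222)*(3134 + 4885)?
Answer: -2822688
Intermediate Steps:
(2*(-33 - 32) - 222)*(3134 + 4885) = (2*(-65) - 222)*8019 = (-130 - 222)*8019 = -352*8019 = -2822688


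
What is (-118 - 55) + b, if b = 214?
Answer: 41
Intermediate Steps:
(-118 - 55) + b = (-118 - 55) + 214 = -173 + 214 = 41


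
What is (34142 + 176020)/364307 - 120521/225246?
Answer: 3431505905/82058694522 ≈ 0.041818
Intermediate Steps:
(34142 + 176020)/364307 - 120521/225246 = 210162*(1/364307) - 120521*1/225246 = 210162/364307 - 120521/225246 = 3431505905/82058694522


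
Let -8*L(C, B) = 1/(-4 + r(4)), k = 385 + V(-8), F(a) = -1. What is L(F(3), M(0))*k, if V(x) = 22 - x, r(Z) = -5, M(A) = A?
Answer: 415/72 ≈ 5.7639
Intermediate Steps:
k = 415 (k = 385 + (22 - 1*(-8)) = 385 + (22 + 8) = 385 + 30 = 415)
L(C, B) = 1/72 (L(C, B) = -1/(8*(-4 - 5)) = -1/8/(-9) = -1/8*(-1/9) = 1/72)
L(F(3), M(0))*k = (1/72)*415 = 415/72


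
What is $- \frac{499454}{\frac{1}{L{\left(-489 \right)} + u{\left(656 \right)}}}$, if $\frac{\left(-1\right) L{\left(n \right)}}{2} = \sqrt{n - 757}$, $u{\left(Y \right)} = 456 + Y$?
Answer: $-555392848 + 998908 i \sqrt{1246} \approx -5.5539 \cdot 10^{8} + 3.526 \cdot 10^{7} i$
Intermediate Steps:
$L{\left(n \right)} = - 2 \sqrt{-757 + n}$ ($L{\left(n \right)} = - 2 \sqrt{n - 757} = - 2 \sqrt{-757 + n}$)
$- \frac{499454}{\frac{1}{L{\left(-489 \right)} + u{\left(656 \right)}}} = - \frac{499454}{\frac{1}{- 2 \sqrt{-757 - 489} + \left(456 + 656\right)}} = - \frac{499454}{\frac{1}{- 2 \sqrt{-1246} + 1112}} = - \frac{499454}{\frac{1}{- 2 i \sqrt{1246} + 1112}} = - \frac{499454}{\frac{1}{1112 - 2 i \sqrt{1246}}} = - 499454 \left(1112 - 2 i \sqrt{1246}\right) = -555392848 + 998908 i \sqrt{1246}$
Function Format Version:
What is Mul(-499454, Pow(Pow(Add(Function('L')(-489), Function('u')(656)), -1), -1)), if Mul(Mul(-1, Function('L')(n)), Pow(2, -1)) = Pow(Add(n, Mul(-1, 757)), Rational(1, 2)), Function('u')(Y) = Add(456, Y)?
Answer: Add(-555392848, Mul(998908, I, Pow(1246, Rational(1, 2)))) ≈ Add(-5.5539e+8, Mul(3.5260e+7, I))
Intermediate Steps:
Function('L')(n) = Mul(-2, Pow(Add(-757, n), Rational(1, 2))) (Function('L')(n) = Mul(-2, Pow(Add(n, Mul(-1, 757)), Rational(1, 2))) = Mul(-2, Pow(Add(n, -757), Rational(1, 2))) = Mul(-2, Pow(Add(-757, n), Rational(1, 2))))
Mul(-499454, Pow(Pow(Add(Function('L')(-489), Function('u')(656)), -1), -1)) = Mul(-499454, Pow(Pow(Add(Mul(-2, Pow(Add(-757, -489), Rational(1, 2))), Add(456, 656)), -1), -1)) = Mul(-499454, Pow(Pow(Add(Mul(-2, Pow(-1246, Rational(1, 2))), 1112), -1), -1)) = Mul(-499454, Pow(Pow(Add(Mul(-2, Mul(I, Pow(1246, Rational(1, 2)))), 1112), -1), -1)) = Mul(-499454, Pow(Pow(Add(Mul(-2, I, Pow(1246, Rational(1, 2))), 1112), -1), -1)) = Mul(-499454, Pow(Pow(Add(1112, Mul(-2, I, Pow(1246, Rational(1, 2)))), -1), -1)) = Mul(-499454, Add(1112, Mul(-2, I, Pow(1246, Rational(1, 2))))) = Add(-555392848, Mul(998908, I, Pow(1246, Rational(1, 2))))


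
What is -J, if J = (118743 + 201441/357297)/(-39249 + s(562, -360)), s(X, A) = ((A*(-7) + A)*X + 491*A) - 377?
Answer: -7071119852/59402650933 ≈ -0.11904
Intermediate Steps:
s(X, A) = -377 + 491*A - 6*A*X (s(X, A) = ((-7*A + A)*X + 491*A) - 377 = ((-6*A)*X + 491*A) - 377 = (-6*A*X + 491*A) - 377 = (491*A - 6*A*X) - 377 = -377 + 491*A - 6*A*X)
J = 7071119852/59402650933 (J = (118743 + 201441/357297)/(-39249 + (-377 + 491*(-360) - 6*(-360)*562)) = (118743 + 201441*(1/357297))/(-39249 + (-377 - 176760 + 1213920)) = (118743 + 67147/119099)/(-39249 + 1036783) = (14142239704/119099)/997534 = (14142239704/119099)*(1/997534) = 7071119852/59402650933 ≈ 0.11904)
-J = -1*7071119852/59402650933 = -7071119852/59402650933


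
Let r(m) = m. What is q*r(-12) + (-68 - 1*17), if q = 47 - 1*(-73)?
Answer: -1525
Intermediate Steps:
q = 120 (q = 47 + 73 = 120)
q*r(-12) + (-68 - 1*17) = 120*(-12) + (-68 - 1*17) = -1440 + (-68 - 17) = -1440 - 85 = -1525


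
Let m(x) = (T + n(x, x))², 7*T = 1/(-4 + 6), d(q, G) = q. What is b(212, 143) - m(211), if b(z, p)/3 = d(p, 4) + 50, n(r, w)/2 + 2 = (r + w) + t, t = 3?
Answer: -140190541/196 ≈ -7.1526e+5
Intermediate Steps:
n(r, w) = 2 + 2*r + 2*w (n(r, w) = -4 + 2*((r + w) + 3) = -4 + 2*(3 + r + w) = -4 + (6 + 2*r + 2*w) = 2 + 2*r + 2*w)
T = 1/14 (T = 1/(7*(-4 + 6)) = (⅐)/2 = (⅐)*(½) = 1/14 ≈ 0.071429)
m(x) = (29/14 + 4*x)² (m(x) = (1/14 + (2 + 2*x + 2*x))² = (1/14 + (2 + 4*x))² = (29/14 + 4*x)²)
b(z, p) = 150 + 3*p (b(z, p) = 3*(p + 50) = 3*(50 + p) = 150 + 3*p)
b(212, 143) - m(211) = (150 + 3*143) - (29 + 56*211)²/196 = (150 + 429) - (29 + 11816)²/196 = 579 - 11845²/196 = 579 - 140304025/196 = -140190541/196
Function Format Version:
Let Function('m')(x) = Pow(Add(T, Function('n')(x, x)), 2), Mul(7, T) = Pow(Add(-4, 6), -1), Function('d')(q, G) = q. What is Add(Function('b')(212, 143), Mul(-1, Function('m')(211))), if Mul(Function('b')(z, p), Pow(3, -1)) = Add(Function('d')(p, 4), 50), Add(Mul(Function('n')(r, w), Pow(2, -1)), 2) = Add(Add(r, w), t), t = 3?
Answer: Rational(-140190541, 196) ≈ -7.1526e+5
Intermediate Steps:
Function('n')(r, w) = Add(2, Mul(2, r), Mul(2, w)) (Function('n')(r, w) = Add(-4, Mul(2, Add(Add(r, w), 3))) = Add(-4, Mul(2, Add(3, r, w))) = Add(-4, Add(6, Mul(2, r), Mul(2, w))) = Add(2, Mul(2, r), Mul(2, w)))
T = Rational(1, 14) (T = Mul(Rational(1, 7), Pow(Add(-4, 6), -1)) = Mul(Rational(1, 7), Pow(2, -1)) = Mul(Rational(1, 7), Rational(1, 2)) = Rational(1, 14) ≈ 0.071429)
Function('m')(x) = Pow(Add(Rational(29, 14), Mul(4, x)), 2) (Function('m')(x) = Pow(Add(Rational(1, 14), Add(2, Mul(2, x), Mul(2, x))), 2) = Pow(Add(Rational(1, 14), Add(2, Mul(4, x))), 2) = Pow(Add(Rational(29, 14), Mul(4, x)), 2))
Function('b')(z, p) = Add(150, Mul(3, p)) (Function('b')(z, p) = Mul(3, Add(p, 50)) = Mul(3, Add(50, p)) = Add(150, Mul(3, p)))
Add(Function('b')(212, 143), Mul(-1, Function('m')(211))) = Add(Add(150, Mul(3, 143)), Mul(-1, Mul(Rational(1, 196), Pow(Add(29, Mul(56, 211)), 2)))) = Add(Add(150, 429), Mul(-1, Mul(Rational(1, 196), Pow(Add(29, 11816), 2)))) = Add(579, Mul(-1, Mul(Rational(1, 196), Pow(11845, 2)))) = Add(579, Mul(-1, Mul(Rational(1, 196), 140304025))) = Add(579, Mul(-1, Rational(140304025, 196))) = Add(579, Rational(-140304025, 196)) = Rational(-140190541, 196)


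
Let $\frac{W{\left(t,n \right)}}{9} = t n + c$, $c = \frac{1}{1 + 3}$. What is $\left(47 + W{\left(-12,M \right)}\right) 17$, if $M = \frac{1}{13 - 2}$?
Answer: $\frac{29495}{44} \approx 670.34$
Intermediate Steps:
$c = \frac{1}{4} \approx 0.25$
$M = \frac{1}{11} \approx 0.090909$
$W{\left(t,n \right)} = \frac{9}{4} + 9 n t$ ($W{\left(t,n \right)} = 9 \left(t n + \frac{1}{4}\right) = 9 \left(n t + \frac{1}{4}\right) = 9 \left(\frac{1}{4} + n t\right) = \frac{9}{4} + 9 n t$)
$\left(47 + W{\left(-12,M \right)}\right) 17 = \left(47 + \left(\frac{9}{4} + 9 \cdot \frac{1}{11} \left(-12\right)\right)\right) 17 = \left(47 + \left(\frac{9}{4} - \frac{108}{11}\right)\right) 17 = \left(47 - \frac{333}{44}\right) 17 = \frac{1735}{44} \cdot 17 = \frac{29495}{44}$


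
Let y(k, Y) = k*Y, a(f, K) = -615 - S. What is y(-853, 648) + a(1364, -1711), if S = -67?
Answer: -553292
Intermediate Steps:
a(f, K) = -548 (a(f, K) = -615 - 1*(-67) = -615 + 67 = -548)
y(k, Y) = Y*k
y(-853, 648) + a(1364, -1711) = 648*(-853) - 548 = -552744 - 548 = -553292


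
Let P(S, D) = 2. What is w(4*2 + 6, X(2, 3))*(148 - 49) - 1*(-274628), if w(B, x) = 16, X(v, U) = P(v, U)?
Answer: 276212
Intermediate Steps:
X(v, U) = 2
w(4*2 + 6, X(2, 3))*(148 - 49) - 1*(-274628) = 16*(148 - 49) - 1*(-274628) = 16*99 + 274628 = 1584 + 274628 = 276212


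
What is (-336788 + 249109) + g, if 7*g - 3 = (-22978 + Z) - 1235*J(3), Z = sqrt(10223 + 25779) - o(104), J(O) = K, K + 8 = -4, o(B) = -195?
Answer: -621713/7 + sqrt(36002)/7 ≈ -88789.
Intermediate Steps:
K = -12 (K = -8 - 4 = -12)
J(O) = -12
Z = 195 + sqrt(36002) (Z = sqrt(10223 + 25779) - 1*(-195) = sqrt(36002) + 195 = 195 + sqrt(36002) ≈ 384.74)
g = -7960/7 + sqrt(36002)/7 (g = 3/7 + ((-22978 + (195 + sqrt(36002))) - 1235*(-12))/7 = 3/7 + ((-22783 + sqrt(36002)) + 14820)/7 = 3/7 + (-7963 + sqrt(36002))/7 = 3/7 + (-7963/7 + sqrt(36002)/7) = -7960/7 + sqrt(36002)/7 ≈ -1110.0)
(-336788 + 249109) + g = (-336788 + 249109) + (-7960/7 + sqrt(36002)/7) = -87679 + (-7960/7 + sqrt(36002)/7) = -621713/7 + sqrt(36002)/7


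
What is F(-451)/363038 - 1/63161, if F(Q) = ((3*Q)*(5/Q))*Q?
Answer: -427647203/22929843118 ≈ -0.018650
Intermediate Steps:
F(Q) = 15*Q
F(-451)/363038 - 1/63161 = (15*(-451))/363038 - 1/63161 = -6765*1/363038 - 1*1/63161 = -6765/363038 - 1/63161 = -427647203/22929843118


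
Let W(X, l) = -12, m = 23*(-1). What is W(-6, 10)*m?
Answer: 276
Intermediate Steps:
m = -23
W(-6, 10)*m = -12*(-23) = 276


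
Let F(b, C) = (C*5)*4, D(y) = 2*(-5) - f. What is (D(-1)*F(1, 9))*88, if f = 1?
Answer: -174240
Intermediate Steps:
D(y) = -11 (D(y) = 2*(-5) - 1*1 = -10 - 1 = -11)
F(b, C) = 20*C (F(b, C) = (5*C)*4 = 20*C)
(D(-1)*F(1, 9))*88 = -220*9*88 = -11*180*88 = -1980*88 = -174240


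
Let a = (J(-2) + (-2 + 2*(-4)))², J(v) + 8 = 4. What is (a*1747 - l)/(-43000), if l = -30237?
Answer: -372649/43000 ≈ -8.6663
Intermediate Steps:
J(v) = -4 (J(v) = -8 + 4 = -4)
a = 196 (a = (-4 + (-2 + 2*(-4)))² = (-4 + (-2 - 8))² = (-4 - 10)² = (-14)² = 196)
(a*1747 - l)/(-43000) = (196*1747 - 1*(-30237))/(-43000) = (342412 + 30237)*(-1/43000) = 372649*(-1/43000) = -372649/43000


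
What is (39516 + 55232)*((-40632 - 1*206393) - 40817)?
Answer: -27272453816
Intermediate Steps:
(39516 + 55232)*((-40632 - 1*206393) - 40817) = 94748*((-40632 - 206393) - 40817) = 94748*(-247025 - 40817) = 94748*(-287842) = -27272453816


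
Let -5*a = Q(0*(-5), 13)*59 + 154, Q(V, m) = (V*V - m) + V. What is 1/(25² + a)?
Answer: 5/3738 ≈ 0.0013376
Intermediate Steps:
Q(V, m) = V + V² - m (Q(V, m) = (V² - m) + V = V + V² - m)
a = 613/5 (a = -((0*(-5) + (0*(-5))² - 1*13)*59 + 154)/5 = -((0 + 0² - 13)*59 + 154)/5 = -((0 + 0 - 13)*59 + 154)/5 = -(-13*59 + 154)/5 = -(-767 + 154)/5 = -⅕*(-613) = 613/5 ≈ 122.60)
1/(25² + a) = 1/(25² + 613/5) = 1/(625 + 613/5) = 1/(3738/5) = 5/3738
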